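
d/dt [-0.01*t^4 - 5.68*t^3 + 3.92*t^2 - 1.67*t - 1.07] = -0.04*t^3 - 17.04*t^2 + 7.84*t - 1.67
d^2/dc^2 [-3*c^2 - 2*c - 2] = -6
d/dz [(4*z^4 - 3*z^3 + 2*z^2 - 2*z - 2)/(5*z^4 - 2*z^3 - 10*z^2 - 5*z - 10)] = (7*z^6 - 100*z^5 + 4*z^4 - 98*z^3 + 48*z^2 - 80*z + 10)/(25*z^8 - 20*z^7 - 96*z^6 - 10*z^5 + 20*z^4 + 140*z^3 + 225*z^2 + 100*z + 100)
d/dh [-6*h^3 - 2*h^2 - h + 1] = -18*h^2 - 4*h - 1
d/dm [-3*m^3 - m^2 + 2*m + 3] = -9*m^2 - 2*m + 2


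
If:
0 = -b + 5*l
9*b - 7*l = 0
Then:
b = 0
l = 0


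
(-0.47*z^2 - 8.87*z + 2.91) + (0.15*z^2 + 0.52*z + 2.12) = -0.32*z^2 - 8.35*z + 5.03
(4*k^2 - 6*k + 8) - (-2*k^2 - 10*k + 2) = 6*k^2 + 4*k + 6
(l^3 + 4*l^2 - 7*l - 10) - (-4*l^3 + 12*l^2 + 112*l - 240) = 5*l^3 - 8*l^2 - 119*l + 230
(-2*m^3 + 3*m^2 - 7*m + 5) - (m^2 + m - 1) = -2*m^3 + 2*m^2 - 8*m + 6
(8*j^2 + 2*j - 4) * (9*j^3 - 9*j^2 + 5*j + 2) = 72*j^5 - 54*j^4 - 14*j^3 + 62*j^2 - 16*j - 8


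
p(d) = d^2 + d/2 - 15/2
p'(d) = 2*d + 1/2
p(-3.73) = 4.55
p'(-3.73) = -6.96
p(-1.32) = -6.42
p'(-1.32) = -2.14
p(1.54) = -4.36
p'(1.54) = 3.58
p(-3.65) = 4.00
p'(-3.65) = -6.80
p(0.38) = -7.17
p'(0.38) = 1.26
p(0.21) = -7.35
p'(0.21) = 0.92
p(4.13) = 11.62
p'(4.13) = 8.76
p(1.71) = -3.72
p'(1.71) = 3.92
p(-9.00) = 69.00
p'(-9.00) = -17.50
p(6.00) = 31.50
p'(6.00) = 12.50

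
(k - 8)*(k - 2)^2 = k^3 - 12*k^2 + 36*k - 32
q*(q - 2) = q^2 - 2*q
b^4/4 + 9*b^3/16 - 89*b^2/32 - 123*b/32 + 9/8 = (b/4 + 1)*(b - 3)*(b - 1/4)*(b + 3/2)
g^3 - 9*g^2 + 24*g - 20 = (g - 5)*(g - 2)^2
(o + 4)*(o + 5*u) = o^2 + 5*o*u + 4*o + 20*u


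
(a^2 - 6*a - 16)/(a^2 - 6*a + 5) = (a^2 - 6*a - 16)/(a^2 - 6*a + 5)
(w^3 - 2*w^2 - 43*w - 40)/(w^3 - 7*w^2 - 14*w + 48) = (w^2 + 6*w + 5)/(w^2 + w - 6)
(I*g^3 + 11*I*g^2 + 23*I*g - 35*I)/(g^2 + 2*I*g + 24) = I*(g^3 + 11*g^2 + 23*g - 35)/(g^2 + 2*I*g + 24)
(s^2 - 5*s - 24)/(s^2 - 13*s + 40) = (s + 3)/(s - 5)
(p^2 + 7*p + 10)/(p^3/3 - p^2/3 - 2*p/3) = 3*(p^2 + 7*p + 10)/(p*(p^2 - p - 2))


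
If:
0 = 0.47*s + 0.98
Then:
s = -2.09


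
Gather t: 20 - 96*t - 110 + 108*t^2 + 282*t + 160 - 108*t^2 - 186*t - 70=0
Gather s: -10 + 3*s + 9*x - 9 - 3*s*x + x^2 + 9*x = s*(3 - 3*x) + x^2 + 18*x - 19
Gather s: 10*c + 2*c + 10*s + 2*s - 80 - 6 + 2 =12*c + 12*s - 84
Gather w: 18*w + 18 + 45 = 18*w + 63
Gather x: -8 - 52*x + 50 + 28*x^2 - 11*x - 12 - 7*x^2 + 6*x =21*x^2 - 57*x + 30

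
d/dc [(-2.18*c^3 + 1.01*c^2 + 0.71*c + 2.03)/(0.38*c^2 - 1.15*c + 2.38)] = (-0.8284*c^4 + 5.014*c^3 - 16.9965*c^2 + 3.2648*c + 4.0243)/(0.1444*c^4 - 0.874*c^3 + 3.1313*c^2 - 5.474*c + 5.6644)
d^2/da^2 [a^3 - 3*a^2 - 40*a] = 6*a - 6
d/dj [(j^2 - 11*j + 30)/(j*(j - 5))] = 6/j^2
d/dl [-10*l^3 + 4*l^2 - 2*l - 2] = -30*l^2 + 8*l - 2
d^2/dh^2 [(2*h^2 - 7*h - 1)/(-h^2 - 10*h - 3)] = 2*(27*h^3 + 21*h^2 - 33*h - 131)/(h^6 + 30*h^5 + 309*h^4 + 1180*h^3 + 927*h^2 + 270*h + 27)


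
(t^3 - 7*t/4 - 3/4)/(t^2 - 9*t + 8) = (4*t^3 - 7*t - 3)/(4*(t^2 - 9*t + 8))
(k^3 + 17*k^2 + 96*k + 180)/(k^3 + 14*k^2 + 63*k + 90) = (k + 6)/(k + 3)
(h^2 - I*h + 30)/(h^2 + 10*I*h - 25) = (h - 6*I)/(h + 5*I)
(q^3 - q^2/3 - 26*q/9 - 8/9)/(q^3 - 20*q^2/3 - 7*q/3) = (3*q^2 - 2*q - 8)/(3*q*(q - 7))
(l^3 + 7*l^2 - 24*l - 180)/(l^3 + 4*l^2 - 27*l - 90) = (l + 6)/(l + 3)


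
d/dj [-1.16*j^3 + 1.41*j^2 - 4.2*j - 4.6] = -3.48*j^2 + 2.82*j - 4.2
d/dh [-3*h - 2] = -3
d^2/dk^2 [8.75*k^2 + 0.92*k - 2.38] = 17.5000000000000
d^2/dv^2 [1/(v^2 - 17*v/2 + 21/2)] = 4*(-4*v^2 + 34*v + (4*v - 17)^2 - 42)/(2*v^2 - 17*v + 21)^3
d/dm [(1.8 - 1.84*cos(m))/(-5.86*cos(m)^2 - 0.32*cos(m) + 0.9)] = (10.7824*cos(m)^2 - 21.096*cos(m) + 1.08)*sin(m)/(34.3396*cos(m)^4 + 3.7504*cos(m)^3 - 10.4456*cos(m)^2 - 0.576*cos(m) + 0.81)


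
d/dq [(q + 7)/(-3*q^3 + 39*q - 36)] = (-q^3 + 13*q + (q + 7)*(3*q^2 - 13) - 12)/(3*(q^3 - 13*q + 12)^2)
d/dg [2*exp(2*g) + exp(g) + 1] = (4*exp(g) + 1)*exp(g)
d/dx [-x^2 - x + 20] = -2*x - 1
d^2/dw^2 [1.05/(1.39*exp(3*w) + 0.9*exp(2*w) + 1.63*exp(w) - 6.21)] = (1.05*(4.17*exp(2*w) + 1.8*exp(w) + 1.63)*(8.34*exp(2*w) + 3.6*exp(w) + 3.26)*exp(w) - (13.1355*exp(2*w) + 3.78*exp(w) + 1.7115)*(1.39*exp(3*w) + 0.9*exp(2*w) + 1.63*exp(w) - 6.21))*exp(w)/(1.39*exp(3*w) + 0.9*exp(2*w) + 1.63*exp(w) - 6.21)^3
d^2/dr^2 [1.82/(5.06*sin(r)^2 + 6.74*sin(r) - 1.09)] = (-186.394208*sin(r)^4 - 186.210024*sin(r)^3 + 156.760968*sin(r)^2 + 359.049236*sin(r) + 185.43252)/(5.06*sin(r)^2 + 6.74*sin(r) - 1.09)^3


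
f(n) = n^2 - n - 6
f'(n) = 2*n - 1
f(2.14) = -3.56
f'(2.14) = 3.28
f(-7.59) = 59.20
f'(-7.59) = -16.18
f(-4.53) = 19.05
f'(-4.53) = -10.06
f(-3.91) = 13.20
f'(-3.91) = -8.82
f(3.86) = 5.04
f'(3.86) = 6.72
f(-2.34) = 1.82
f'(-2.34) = -5.68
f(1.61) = -5.02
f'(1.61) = 2.22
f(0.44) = -6.25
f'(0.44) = -0.12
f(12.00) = 126.00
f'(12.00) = 23.00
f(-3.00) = 6.00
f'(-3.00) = -7.00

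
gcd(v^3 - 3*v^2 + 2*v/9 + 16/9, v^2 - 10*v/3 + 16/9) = v - 8/3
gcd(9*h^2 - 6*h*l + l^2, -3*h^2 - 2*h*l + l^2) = 3*h - l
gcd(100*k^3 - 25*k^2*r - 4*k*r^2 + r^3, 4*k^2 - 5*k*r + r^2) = -4*k + r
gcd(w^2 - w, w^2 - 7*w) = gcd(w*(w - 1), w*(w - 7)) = w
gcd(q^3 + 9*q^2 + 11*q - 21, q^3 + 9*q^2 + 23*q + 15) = q + 3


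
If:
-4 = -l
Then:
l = 4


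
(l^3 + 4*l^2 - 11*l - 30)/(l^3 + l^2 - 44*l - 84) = (l^2 + 2*l - 15)/(l^2 - l - 42)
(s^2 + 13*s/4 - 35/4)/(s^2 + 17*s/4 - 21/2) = (s + 5)/(s + 6)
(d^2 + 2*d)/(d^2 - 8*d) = (d + 2)/(d - 8)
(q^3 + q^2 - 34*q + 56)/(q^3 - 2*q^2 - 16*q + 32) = (q + 7)/(q + 4)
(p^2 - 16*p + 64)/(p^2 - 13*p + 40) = (p - 8)/(p - 5)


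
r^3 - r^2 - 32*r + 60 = (r - 5)*(r - 2)*(r + 6)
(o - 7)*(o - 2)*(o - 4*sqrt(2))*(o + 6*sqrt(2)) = o^4 - 9*o^3 + 2*sqrt(2)*o^3 - 34*o^2 - 18*sqrt(2)*o^2 + 28*sqrt(2)*o + 432*o - 672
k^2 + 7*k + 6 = (k + 1)*(k + 6)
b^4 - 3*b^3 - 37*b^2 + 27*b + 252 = (b - 7)*(b - 3)*(b + 3)*(b + 4)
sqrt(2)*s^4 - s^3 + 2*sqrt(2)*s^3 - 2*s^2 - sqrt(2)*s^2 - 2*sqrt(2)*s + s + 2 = (s - 1)*(s + 2)*(s - sqrt(2)/2)*(sqrt(2)*s + sqrt(2))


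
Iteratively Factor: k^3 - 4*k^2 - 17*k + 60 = (k - 3)*(k^2 - k - 20) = (k - 3)*(k + 4)*(k - 5)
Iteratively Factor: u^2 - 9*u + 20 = (u - 4)*(u - 5)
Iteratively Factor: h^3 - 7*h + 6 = (h + 3)*(h^2 - 3*h + 2) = (h - 2)*(h + 3)*(h - 1)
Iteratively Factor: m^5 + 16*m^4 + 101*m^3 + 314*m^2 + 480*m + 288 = (m + 4)*(m^4 + 12*m^3 + 53*m^2 + 102*m + 72) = (m + 3)*(m + 4)*(m^3 + 9*m^2 + 26*m + 24) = (m + 2)*(m + 3)*(m + 4)*(m^2 + 7*m + 12) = (m + 2)*(m + 3)^2*(m + 4)*(m + 4)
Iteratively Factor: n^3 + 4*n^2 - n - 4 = (n + 1)*(n^2 + 3*n - 4) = (n - 1)*(n + 1)*(n + 4)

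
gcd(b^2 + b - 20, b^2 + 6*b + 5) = b + 5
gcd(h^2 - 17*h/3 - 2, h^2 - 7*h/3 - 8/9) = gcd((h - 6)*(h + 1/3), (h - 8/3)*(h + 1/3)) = h + 1/3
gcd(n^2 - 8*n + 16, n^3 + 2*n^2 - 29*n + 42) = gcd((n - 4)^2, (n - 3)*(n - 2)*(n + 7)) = 1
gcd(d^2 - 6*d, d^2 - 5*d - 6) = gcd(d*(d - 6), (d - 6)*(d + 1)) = d - 6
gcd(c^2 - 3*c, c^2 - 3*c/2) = c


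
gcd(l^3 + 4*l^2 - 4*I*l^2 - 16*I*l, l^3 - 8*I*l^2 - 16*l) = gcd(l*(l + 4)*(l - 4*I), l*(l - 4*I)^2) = l^2 - 4*I*l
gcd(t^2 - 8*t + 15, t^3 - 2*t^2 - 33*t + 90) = t^2 - 8*t + 15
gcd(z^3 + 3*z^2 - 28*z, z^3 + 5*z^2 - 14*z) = z^2 + 7*z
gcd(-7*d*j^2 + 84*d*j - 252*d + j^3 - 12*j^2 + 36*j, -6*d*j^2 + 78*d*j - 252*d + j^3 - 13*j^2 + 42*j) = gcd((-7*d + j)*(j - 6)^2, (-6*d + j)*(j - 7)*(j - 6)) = j - 6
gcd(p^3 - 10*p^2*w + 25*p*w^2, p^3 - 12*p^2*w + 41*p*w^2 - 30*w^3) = p - 5*w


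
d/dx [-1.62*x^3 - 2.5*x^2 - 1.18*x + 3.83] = -4.86*x^2 - 5.0*x - 1.18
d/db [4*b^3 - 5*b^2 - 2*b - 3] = 12*b^2 - 10*b - 2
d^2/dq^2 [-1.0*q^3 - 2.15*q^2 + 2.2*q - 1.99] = -6.0*q - 4.3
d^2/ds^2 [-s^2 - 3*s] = -2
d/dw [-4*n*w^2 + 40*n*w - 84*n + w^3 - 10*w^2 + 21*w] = -8*n*w + 40*n + 3*w^2 - 20*w + 21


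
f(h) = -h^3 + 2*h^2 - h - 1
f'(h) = -3*h^2 + 4*h - 1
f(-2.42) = 27.31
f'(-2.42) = -28.25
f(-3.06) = 49.44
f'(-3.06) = -41.33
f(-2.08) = 18.73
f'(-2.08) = -22.30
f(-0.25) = -0.61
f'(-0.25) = -2.19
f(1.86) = -2.38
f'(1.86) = -3.94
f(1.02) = -1.00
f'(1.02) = -0.04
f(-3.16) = 53.69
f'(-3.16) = -43.60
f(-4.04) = 101.62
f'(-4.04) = -66.12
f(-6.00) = 293.00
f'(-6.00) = -133.00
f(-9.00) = 899.00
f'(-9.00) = -280.00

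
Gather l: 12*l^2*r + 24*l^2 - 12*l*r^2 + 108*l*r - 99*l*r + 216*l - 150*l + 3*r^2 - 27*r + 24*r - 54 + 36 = l^2*(12*r + 24) + l*(-12*r^2 + 9*r + 66) + 3*r^2 - 3*r - 18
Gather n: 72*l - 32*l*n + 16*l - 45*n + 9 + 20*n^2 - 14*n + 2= 88*l + 20*n^2 + n*(-32*l - 59) + 11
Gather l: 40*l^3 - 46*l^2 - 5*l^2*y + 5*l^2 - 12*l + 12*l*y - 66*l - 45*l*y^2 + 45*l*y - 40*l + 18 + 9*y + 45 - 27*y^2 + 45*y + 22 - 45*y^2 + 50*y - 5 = 40*l^3 + l^2*(-5*y - 41) + l*(-45*y^2 + 57*y - 118) - 72*y^2 + 104*y + 80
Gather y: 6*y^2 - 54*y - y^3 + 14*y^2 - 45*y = -y^3 + 20*y^2 - 99*y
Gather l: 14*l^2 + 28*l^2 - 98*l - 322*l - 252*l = 42*l^2 - 672*l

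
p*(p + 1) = p^2 + p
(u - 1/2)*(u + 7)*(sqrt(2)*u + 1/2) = sqrt(2)*u^3 + u^2/2 + 13*sqrt(2)*u^2/2 - 7*sqrt(2)*u/2 + 13*u/4 - 7/4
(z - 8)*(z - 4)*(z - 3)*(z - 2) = z^4 - 17*z^3 + 98*z^2 - 232*z + 192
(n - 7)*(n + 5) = n^2 - 2*n - 35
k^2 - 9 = (k - 3)*(k + 3)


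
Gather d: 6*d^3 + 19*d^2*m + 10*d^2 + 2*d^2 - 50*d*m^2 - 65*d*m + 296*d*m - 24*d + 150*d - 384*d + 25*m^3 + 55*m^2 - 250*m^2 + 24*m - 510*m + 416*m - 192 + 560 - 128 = 6*d^3 + d^2*(19*m + 12) + d*(-50*m^2 + 231*m - 258) + 25*m^3 - 195*m^2 - 70*m + 240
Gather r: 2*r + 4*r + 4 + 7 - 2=6*r + 9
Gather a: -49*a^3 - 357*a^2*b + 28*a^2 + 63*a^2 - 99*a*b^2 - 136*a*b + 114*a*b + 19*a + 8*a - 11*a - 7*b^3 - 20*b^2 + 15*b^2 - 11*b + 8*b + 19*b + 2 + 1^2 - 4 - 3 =-49*a^3 + a^2*(91 - 357*b) + a*(-99*b^2 - 22*b + 16) - 7*b^3 - 5*b^2 + 16*b - 4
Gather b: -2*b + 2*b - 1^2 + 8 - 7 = 0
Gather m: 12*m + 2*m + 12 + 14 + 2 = 14*m + 28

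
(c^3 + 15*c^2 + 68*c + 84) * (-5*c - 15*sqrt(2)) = -5*c^4 - 75*c^3 - 15*sqrt(2)*c^3 - 340*c^2 - 225*sqrt(2)*c^2 - 1020*sqrt(2)*c - 420*c - 1260*sqrt(2)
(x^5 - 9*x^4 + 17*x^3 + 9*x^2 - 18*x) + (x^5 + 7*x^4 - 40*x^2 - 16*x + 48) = 2*x^5 - 2*x^4 + 17*x^3 - 31*x^2 - 34*x + 48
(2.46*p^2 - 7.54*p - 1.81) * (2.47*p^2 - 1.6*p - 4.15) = 6.0762*p^4 - 22.5598*p^3 - 2.6157*p^2 + 34.187*p + 7.5115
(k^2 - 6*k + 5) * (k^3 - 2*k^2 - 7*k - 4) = k^5 - 8*k^4 + 10*k^3 + 28*k^2 - 11*k - 20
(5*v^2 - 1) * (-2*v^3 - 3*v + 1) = -10*v^5 - 13*v^3 + 5*v^2 + 3*v - 1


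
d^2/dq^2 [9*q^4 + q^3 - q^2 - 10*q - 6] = 108*q^2 + 6*q - 2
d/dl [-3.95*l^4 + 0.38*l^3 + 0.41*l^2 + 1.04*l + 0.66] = -15.8*l^3 + 1.14*l^2 + 0.82*l + 1.04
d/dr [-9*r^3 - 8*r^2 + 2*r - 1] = -27*r^2 - 16*r + 2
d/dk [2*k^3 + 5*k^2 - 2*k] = 6*k^2 + 10*k - 2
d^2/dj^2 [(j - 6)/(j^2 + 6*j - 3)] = 2*(-3*j*(j^2 + 6*j - 3) + 4*(j - 6)*(j + 3)^2)/(j^2 + 6*j - 3)^3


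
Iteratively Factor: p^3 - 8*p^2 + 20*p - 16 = (p - 2)*(p^2 - 6*p + 8) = (p - 2)^2*(p - 4)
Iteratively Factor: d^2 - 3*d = (d)*(d - 3)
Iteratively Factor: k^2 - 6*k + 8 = (k - 2)*(k - 4)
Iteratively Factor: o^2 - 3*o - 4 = (o + 1)*(o - 4)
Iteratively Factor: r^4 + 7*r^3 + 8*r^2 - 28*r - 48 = (r + 3)*(r^3 + 4*r^2 - 4*r - 16) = (r - 2)*(r + 3)*(r^2 + 6*r + 8) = (r - 2)*(r + 2)*(r + 3)*(r + 4)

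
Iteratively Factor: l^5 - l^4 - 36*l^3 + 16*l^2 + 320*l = (l + 4)*(l^4 - 5*l^3 - 16*l^2 + 80*l) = (l - 5)*(l + 4)*(l^3 - 16*l) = (l - 5)*(l + 4)^2*(l^2 - 4*l) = l*(l - 5)*(l + 4)^2*(l - 4)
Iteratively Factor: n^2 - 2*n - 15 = (n + 3)*(n - 5)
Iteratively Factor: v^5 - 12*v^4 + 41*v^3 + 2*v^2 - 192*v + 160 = (v - 1)*(v^4 - 11*v^3 + 30*v^2 + 32*v - 160) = (v - 4)*(v - 1)*(v^3 - 7*v^2 + 2*v + 40) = (v - 4)*(v - 1)*(v + 2)*(v^2 - 9*v + 20) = (v - 4)^2*(v - 1)*(v + 2)*(v - 5)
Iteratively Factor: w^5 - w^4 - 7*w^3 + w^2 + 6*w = (w + 2)*(w^4 - 3*w^3 - w^2 + 3*w) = w*(w + 2)*(w^3 - 3*w^2 - w + 3) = w*(w - 3)*(w + 2)*(w^2 - 1) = w*(w - 3)*(w - 1)*(w + 2)*(w + 1)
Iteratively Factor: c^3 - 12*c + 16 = (c - 2)*(c^2 + 2*c - 8) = (c - 2)*(c + 4)*(c - 2)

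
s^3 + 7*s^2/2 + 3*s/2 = s*(s + 1/2)*(s + 3)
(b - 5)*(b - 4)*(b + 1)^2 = b^4 - 7*b^3 + 3*b^2 + 31*b + 20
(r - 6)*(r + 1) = r^2 - 5*r - 6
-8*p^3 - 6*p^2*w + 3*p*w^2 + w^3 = (-2*p + w)*(p + w)*(4*p + w)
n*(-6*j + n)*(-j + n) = 6*j^2*n - 7*j*n^2 + n^3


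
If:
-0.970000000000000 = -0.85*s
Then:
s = 1.14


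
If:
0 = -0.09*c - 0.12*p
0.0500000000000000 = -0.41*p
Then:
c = 0.16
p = -0.12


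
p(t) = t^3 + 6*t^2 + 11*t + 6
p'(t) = 3*t^2 + 12*t + 11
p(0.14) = 7.66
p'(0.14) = 12.74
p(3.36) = 148.63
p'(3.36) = 85.19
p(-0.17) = 4.30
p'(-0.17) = 9.05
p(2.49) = 86.03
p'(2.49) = 59.48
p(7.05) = 732.17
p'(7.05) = 244.71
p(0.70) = 16.98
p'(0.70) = 20.87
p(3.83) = 192.33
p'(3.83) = 100.97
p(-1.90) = -0.10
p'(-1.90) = -0.97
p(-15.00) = -2184.00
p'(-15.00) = 506.00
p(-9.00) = -336.00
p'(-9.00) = 146.00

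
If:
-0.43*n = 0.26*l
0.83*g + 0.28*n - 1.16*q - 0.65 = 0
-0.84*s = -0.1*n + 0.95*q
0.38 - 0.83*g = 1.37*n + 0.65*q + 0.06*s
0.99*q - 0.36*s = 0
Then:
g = 0.85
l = 0.39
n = -0.23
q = -0.01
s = -0.02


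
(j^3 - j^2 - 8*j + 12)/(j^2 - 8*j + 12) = (j^2 + j - 6)/(j - 6)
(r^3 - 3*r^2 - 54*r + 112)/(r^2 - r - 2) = (r^2 - r - 56)/(r + 1)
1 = 1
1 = 1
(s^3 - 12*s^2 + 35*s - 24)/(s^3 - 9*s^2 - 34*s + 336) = (s^2 - 4*s + 3)/(s^2 - s - 42)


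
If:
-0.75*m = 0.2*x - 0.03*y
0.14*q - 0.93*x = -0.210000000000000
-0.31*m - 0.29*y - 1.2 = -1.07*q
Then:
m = 0.0287852398328488*y - 0.104025801153635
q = 0.279367686306713*y + 1.09135701088072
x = 0.042055350626817*y + 0.39009675432613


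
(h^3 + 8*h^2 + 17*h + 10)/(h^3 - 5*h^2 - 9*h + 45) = (h^3 + 8*h^2 + 17*h + 10)/(h^3 - 5*h^2 - 9*h + 45)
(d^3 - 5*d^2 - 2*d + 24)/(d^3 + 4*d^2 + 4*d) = (d^2 - 7*d + 12)/(d*(d + 2))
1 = 1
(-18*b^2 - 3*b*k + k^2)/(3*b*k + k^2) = (-6*b + k)/k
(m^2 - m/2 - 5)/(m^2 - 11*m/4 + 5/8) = 4*(m + 2)/(4*m - 1)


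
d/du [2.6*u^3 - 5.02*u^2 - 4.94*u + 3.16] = 7.8*u^2 - 10.04*u - 4.94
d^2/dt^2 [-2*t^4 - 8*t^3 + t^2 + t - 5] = -24*t^2 - 48*t + 2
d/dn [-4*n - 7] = -4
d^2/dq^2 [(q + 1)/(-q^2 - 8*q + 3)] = 2*(-4*(q + 1)*(q + 4)^2 + 3*(q + 3)*(q^2 + 8*q - 3))/(q^2 + 8*q - 3)^3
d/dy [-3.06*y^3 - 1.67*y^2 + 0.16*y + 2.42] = -9.18*y^2 - 3.34*y + 0.16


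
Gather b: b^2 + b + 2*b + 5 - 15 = b^2 + 3*b - 10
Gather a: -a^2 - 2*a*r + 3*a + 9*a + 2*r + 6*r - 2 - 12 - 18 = -a^2 + a*(12 - 2*r) + 8*r - 32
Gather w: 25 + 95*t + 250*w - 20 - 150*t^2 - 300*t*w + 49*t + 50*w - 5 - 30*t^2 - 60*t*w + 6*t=-180*t^2 + 150*t + w*(300 - 360*t)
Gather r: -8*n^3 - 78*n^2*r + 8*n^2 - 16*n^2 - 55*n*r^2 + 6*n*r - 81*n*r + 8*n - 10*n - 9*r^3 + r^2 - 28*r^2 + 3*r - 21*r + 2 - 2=-8*n^3 - 8*n^2 - 2*n - 9*r^3 + r^2*(-55*n - 27) + r*(-78*n^2 - 75*n - 18)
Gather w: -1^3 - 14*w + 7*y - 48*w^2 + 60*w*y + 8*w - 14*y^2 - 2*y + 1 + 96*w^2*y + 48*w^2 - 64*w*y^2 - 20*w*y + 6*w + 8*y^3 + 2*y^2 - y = 96*w^2*y + w*(-64*y^2 + 40*y) + 8*y^3 - 12*y^2 + 4*y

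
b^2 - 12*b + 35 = (b - 7)*(b - 5)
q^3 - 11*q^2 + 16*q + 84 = (q - 7)*(q - 6)*(q + 2)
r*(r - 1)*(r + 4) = r^3 + 3*r^2 - 4*r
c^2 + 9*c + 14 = (c + 2)*(c + 7)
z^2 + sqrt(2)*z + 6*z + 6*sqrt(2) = (z + 6)*(z + sqrt(2))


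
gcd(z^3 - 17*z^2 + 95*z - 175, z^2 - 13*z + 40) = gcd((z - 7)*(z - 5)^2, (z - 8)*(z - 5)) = z - 5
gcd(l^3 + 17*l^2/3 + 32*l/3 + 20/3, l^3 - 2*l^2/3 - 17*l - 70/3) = l + 2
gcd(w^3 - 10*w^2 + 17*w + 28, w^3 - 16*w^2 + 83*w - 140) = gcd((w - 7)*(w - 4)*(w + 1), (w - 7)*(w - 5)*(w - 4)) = w^2 - 11*w + 28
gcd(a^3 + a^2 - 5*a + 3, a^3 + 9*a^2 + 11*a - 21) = a^2 + 2*a - 3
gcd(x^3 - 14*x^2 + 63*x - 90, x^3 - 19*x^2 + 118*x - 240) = x^2 - 11*x + 30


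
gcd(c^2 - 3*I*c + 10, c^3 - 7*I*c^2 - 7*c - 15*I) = c - 5*I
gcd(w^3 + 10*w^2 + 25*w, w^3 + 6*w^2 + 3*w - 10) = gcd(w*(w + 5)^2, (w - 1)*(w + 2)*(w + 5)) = w + 5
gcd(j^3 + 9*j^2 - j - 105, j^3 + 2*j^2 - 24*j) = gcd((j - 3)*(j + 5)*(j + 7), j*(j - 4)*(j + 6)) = 1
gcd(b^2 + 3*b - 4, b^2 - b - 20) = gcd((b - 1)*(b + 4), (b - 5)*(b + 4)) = b + 4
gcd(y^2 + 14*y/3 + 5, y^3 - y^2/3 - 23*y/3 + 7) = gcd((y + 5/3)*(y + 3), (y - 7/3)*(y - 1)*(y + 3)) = y + 3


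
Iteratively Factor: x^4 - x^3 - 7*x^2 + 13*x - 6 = (x + 3)*(x^3 - 4*x^2 + 5*x - 2) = (x - 1)*(x + 3)*(x^2 - 3*x + 2) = (x - 1)^2*(x + 3)*(x - 2)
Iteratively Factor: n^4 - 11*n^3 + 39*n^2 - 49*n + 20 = (n - 1)*(n^3 - 10*n^2 + 29*n - 20) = (n - 5)*(n - 1)*(n^2 - 5*n + 4) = (n - 5)*(n - 1)^2*(n - 4)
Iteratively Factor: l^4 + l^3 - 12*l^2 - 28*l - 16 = (l - 4)*(l^3 + 5*l^2 + 8*l + 4) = (l - 4)*(l + 2)*(l^2 + 3*l + 2) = (l - 4)*(l + 2)^2*(l + 1)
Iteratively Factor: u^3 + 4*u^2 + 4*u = (u + 2)*(u^2 + 2*u) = (u + 2)^2*(u)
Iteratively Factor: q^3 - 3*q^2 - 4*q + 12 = (q + 2)*(q^2 - 5*q + 6) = (q - 3)*(q + 2)*(q - 2)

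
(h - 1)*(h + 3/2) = h^2 + h/2 - 3/2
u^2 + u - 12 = (u - 3)*(u + 4)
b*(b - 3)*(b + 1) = b^3 - 2*b^2 - 3*b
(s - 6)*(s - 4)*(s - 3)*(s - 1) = s^4 - 14*s^3 + 67*s^2 - 126*s + 72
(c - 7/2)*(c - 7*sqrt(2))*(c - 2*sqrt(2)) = c^3 - 9*sqrt(2)*c^2 - 7*c^2/2 + 28*c + 63*sqrt(2)*c/2 - 98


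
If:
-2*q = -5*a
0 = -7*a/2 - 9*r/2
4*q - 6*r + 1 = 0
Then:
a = -3/44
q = -15/88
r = 7/132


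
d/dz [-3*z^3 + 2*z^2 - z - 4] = -9*z^2 + 4*z - 1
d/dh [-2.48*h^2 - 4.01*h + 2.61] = -4.96*h - 4.01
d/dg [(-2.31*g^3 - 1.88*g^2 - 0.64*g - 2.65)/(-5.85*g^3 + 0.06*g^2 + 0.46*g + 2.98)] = (-11.1366*g^4 - 9.6132*g^3 - 67.9853*g^2 - 10.8868*g - 0.6882)/(34.2225*g^6 - 0.702*g^5 - 5.3784*g^4 - 34.8108*g^3 + 0.5692*g^2 + 2.7416*g + 8.8804)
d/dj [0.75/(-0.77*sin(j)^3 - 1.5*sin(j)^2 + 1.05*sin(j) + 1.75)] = (1.7325*sin(j)^2 + 2.25*sin(j) - 0.7875)*cos(j)/(0.77*sin(j)^3 + 1.5*sin(j)^2 - 1.05*sin(j) - 1.75)^2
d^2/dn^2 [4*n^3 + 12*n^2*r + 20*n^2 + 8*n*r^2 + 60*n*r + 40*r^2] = 24*n + 24*r + 40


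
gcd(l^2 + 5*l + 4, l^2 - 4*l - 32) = l + 4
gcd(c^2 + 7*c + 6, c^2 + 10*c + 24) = c + 6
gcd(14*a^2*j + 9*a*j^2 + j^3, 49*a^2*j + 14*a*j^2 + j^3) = 7*a*j + j^2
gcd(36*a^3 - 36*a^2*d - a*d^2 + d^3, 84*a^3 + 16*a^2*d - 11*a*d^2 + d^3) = 6*a - d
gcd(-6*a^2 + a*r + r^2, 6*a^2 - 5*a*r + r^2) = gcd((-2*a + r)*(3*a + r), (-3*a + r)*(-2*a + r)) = -2*a + r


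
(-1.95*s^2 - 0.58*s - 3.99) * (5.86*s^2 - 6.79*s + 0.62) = -11.427*s^4 + 9.8417*s^3 - 20.6522*s^2 + 26.7325*s - 2.4738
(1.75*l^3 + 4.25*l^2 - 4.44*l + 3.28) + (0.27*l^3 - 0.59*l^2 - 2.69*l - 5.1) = 2.02*l^3 + 3.66*l^2 - 7.13*l - 1.82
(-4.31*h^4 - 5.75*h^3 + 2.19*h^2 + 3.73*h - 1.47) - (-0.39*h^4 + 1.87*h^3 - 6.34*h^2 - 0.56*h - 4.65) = -3.92*h^4 - 7.62*h^3 + 8.53*h^2 + 4.29*h + 3.18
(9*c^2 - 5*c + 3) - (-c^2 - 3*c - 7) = 10*c^2 - 2*c + 10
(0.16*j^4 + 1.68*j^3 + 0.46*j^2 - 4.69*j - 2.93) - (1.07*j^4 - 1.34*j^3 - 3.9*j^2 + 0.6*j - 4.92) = -0.91*j^4 + 3.02*j^3 + 4.36*j^2 - 5.29*j + 1.99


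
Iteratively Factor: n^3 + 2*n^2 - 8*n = (n + 4)*(n^2 - 2*n) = (n - 2)*(n + 4)*(n)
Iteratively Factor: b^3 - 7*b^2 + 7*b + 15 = (b + 1)*(b^2 - 8*b + 15) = (b - 5)*(b + 1)*(b - 3)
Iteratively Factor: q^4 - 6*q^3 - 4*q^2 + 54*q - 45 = (q + 3)*(q^3 - 9*q^2 + 23*q - 15) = (q - 3)*(q + 3)*(q^2 - 6*q + 5) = (q - 5)*(q - 3)*(q + 3)*(q - 1)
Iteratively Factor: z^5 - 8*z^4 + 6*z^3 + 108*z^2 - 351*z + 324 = (z - 3)*(z^4 - 5*z^3 - 9*z^2 + 81*z - 108) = (z - 3)^2*(z^3 - 2*z^2 - 15*z + 36) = (z - 3)^2*(z + 4)*(z^2 - 6*z + 9) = (z - 3)^3*(z + 4)*(z - 3)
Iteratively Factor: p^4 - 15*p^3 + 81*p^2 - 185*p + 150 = (p - 5)*(p^3 - 10*p^2 + 31*p - 30) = (p - 5)*(p - 3)*(p^2 - 7*p + 10) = (p - 5)^2*(p - 3)*(p - 2)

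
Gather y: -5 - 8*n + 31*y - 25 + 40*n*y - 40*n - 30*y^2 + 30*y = -48*n - 30*y^2 + y*(40*n + 61) - 30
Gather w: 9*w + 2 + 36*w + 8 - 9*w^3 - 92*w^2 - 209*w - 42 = -9*w^3 - 92*w^2 - 164*w - 32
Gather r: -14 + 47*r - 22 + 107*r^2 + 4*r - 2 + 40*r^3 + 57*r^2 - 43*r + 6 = 40*r^3 + 164*r^2 + 8*r - 32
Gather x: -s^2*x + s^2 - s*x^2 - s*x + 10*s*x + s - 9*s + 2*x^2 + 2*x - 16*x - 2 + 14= s^2 - 8*s + x^2*(2 - s) + x*(-s^2 + 9*s - 14) + 12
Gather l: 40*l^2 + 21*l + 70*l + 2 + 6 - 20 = 40*l^2 + 91*l - 12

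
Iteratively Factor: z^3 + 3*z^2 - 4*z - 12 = (z - 2)*(z^2 + 5*z + 6) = (z - 2)*(z + 2)*(z + 3)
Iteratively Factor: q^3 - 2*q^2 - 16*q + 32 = (q - 4)*(q^2 + 2*q - 8) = (q - 4)*(q - 2)*(q + 4)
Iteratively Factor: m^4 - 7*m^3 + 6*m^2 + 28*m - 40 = (m + 2)*(m^3 - 9*m^2 + 24*m - 20) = (m - 2)*(m + 2)*(m^2 - 7*m + 10) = (m - 5)*(m - 2)*(m + 2)*(m - 2)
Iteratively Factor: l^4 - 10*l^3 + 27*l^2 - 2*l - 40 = (l - 2)*(l^3 - 8*l^2 + 11*l + 20) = (l - 2)*(l + 1)*(l^2 - 9*l + 20) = (l - 5)*(l - 2)*(l + 1)*(l - 4)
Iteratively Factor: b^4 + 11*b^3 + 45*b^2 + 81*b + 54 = (b + 3)*(b^3 + 8*b^2 + 21*b + 18) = (b + 2)*(b + 3)*(b^2 + 6*b + 9) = (b + 2)*(b + 3)^2*(b + 3)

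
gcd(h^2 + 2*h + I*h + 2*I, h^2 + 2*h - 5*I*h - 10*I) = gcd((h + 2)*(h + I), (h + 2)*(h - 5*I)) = h + 2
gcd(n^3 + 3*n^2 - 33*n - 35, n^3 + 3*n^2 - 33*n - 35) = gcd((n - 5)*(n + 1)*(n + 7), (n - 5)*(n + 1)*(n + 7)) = n^3 + 3*n^2 - 33*n - 35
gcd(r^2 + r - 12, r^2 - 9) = r - 3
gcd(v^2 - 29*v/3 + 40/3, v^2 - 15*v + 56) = v - 8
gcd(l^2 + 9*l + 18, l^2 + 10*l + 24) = l + 6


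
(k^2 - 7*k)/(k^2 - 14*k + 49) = k/(k - 7)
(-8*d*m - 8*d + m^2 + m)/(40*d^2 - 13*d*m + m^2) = (-m - 1)/(5*d - m)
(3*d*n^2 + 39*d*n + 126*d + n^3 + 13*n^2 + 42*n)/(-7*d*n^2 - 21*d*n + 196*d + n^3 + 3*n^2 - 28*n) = (-3*d*n - 18*d - n^2 - 6*n)/(7*d*n - 28*d - n^2 + 4*n)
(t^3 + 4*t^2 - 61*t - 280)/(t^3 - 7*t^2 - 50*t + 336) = (t + 5)/(t - 6)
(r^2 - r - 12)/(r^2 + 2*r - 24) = (r + 3)/(r + 6)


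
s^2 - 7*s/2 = s*(s - 7/2)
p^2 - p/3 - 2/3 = (p - 1)*(p + 2/3)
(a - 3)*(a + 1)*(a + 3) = a^3 + a^2 - 9*a - 9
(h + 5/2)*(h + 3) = h^2 + 11*h/2 + 15/2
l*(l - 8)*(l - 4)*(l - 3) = l^4 - 15*l^3 + 68*l^2 - 96*l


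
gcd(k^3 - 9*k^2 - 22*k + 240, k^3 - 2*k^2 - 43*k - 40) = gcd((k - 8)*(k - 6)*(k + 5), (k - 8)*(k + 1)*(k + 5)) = k^2 - 3*k - 40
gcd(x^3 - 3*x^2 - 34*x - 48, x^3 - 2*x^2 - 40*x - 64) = x^2 - 6*x - 16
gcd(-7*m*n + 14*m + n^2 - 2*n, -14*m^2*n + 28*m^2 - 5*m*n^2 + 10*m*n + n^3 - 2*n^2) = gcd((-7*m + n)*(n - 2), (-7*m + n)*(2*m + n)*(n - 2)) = 7*m*n - 14*m - n^2 + 2*n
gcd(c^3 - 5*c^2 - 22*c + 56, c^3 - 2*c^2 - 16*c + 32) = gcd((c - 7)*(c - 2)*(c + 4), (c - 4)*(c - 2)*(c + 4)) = c^2 + 2*c - 8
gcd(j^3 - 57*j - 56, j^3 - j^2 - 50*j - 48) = j^2 - 7*j - 8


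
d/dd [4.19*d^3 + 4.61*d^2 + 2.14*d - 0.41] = 12.57*d^2 + 9.22*d + 2.14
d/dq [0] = 0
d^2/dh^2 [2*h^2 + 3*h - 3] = 4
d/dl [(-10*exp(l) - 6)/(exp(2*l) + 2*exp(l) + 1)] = (10*exp(l) + 2)*exp(l)/(exp(3*l) + 3*exp(2*l) + 3*exp(l) + 1)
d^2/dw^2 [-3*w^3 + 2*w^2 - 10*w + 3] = 4 - 18*w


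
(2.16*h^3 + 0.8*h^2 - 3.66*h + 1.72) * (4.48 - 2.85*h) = -6.156*h^4 + 7.3968*h^3 + 14.015*h^2 - 21.2988*h + 7.7056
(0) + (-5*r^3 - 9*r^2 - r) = -5*r^3 - 9*r^2 - r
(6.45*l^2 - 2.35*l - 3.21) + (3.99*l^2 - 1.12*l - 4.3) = 10.44*l^2 - 3.47*l - 7.51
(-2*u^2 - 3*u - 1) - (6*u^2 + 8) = -8*u^2 - 3*u - 9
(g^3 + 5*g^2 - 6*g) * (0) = 0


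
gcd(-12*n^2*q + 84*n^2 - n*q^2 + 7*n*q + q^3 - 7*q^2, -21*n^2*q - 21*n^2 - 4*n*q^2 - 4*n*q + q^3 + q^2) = 3*n + q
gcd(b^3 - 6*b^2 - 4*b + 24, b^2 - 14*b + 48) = b - 6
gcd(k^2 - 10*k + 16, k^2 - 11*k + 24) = k - 8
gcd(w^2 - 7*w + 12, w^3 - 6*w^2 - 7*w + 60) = w - 4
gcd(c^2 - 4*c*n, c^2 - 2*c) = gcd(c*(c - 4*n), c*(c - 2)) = c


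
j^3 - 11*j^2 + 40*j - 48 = (j - 4)^2*(j - 3)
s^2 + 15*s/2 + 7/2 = (s + 1/2)*(s + 7)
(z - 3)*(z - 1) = z^2 - 4*z + 3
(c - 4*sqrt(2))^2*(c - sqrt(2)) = c^3 - 9*sqrt(2)*c^2 + 48*c - 32*sqrt(2)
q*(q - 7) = q^2 - 7*q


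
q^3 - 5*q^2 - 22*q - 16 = (q - 8)*(q + 1)*(q + 2)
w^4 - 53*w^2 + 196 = (w - 7)*(w - 2)*(w + 2)*(w + 7)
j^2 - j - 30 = (j - 6)*(j + 5)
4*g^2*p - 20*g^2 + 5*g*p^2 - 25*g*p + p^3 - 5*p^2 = (g + p)*(4*g + p)*(p - 5)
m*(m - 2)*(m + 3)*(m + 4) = m^4 + 5*m^3 - 2*m^2 - 24*m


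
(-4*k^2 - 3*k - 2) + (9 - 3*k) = -4*k^2 - 6*k + 7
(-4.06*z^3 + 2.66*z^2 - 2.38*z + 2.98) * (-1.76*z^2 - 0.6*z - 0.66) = 7.1456*z^5 - 2.2456*z^4 + 5.2724*z^3 - 5.5724*z^2 - 0.2172*z - 1.9668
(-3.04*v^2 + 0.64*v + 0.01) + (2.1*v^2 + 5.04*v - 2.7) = -0.94*v^2 + 5.68*v - 2.69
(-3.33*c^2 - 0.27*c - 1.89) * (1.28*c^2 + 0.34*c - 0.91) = -4.2624*c^4 - 1.4778*c^3 + 0.5193*c^2 - 0.3969*c + 1.7199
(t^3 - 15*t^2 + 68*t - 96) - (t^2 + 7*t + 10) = t^3 - 16*t^2 + 61*t - 106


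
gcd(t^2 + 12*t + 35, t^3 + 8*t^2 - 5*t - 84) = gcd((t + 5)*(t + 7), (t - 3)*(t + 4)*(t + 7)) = t + 7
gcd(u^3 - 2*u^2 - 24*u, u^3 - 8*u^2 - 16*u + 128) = u + 4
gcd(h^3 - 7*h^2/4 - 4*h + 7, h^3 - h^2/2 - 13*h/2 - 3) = h + 2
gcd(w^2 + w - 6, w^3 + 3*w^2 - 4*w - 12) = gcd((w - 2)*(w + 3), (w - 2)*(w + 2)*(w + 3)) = w^2 + w - 6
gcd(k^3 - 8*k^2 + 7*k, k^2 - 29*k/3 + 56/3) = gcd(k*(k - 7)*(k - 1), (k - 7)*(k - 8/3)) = k - 7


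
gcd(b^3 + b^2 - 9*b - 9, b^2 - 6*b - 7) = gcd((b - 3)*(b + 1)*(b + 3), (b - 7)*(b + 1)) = b + 1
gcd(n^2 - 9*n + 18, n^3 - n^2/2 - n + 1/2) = 1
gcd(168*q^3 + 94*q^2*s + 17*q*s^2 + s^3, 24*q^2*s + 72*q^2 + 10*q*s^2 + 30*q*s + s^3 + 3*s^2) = 24*q^2 + 10*q*s + s^2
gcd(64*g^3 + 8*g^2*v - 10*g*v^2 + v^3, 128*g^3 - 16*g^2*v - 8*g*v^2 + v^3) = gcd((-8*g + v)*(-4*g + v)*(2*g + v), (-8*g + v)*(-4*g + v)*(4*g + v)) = 32*g^2 - 12*g*v + v^2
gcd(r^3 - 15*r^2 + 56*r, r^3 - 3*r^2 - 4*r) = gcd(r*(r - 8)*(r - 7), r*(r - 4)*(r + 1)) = r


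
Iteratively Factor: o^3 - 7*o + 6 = (o - 1)*(o^2 + o - 6) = (o - 1)*(o + 3)*(o - 2)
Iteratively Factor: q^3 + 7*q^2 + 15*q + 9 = (q + 1)*(q^2 + 6*q + 9) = (q + 1)*(q + 3)*(q + 3)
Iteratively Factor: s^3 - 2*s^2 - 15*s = (s + 3)*(s^2 - 5*s) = (s - 5)*(s + 3)*(s)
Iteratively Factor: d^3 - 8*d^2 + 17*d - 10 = (d - 2)*(d^2 - 6*d + 5) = (d - 5)*(d - 2)*(d - 1)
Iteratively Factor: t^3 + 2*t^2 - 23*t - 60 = (t + 3)*(t^2 - t - 20) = (t + 3)*(t + 4)*(t - 5)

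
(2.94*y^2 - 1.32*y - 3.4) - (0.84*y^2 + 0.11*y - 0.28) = 2.1*y^2 - 1.43*y - 3.12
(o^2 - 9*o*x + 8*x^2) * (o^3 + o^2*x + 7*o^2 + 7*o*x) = o^5 - 8*o^4*x + 7*o^4 - o^3*x^2 - 56*o^3*x + 8*o^2*x^3 - 7*o^2*x^2 + 56*o*x^3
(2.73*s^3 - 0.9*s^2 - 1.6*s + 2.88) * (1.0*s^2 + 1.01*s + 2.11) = 2.73*s^5 + 1.8573*s^4 + 3.2513*s^3 - 0.635*s^2 - 0.4672*s + 6.0768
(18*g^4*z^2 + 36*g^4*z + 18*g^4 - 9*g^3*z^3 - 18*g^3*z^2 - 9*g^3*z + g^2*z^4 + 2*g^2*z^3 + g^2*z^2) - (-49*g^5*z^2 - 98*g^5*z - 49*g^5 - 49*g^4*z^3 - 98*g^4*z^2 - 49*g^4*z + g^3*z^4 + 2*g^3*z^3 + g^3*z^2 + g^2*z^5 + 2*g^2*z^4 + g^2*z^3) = 49*g^5*z^2 + 98*g^5*z + 49*g^5 + 49*g^4*z^3 + 116*g^4*z^2 + 85*g^4*z + 18*g^4 - g^3*z^4 - 11*g^3*z^3 - 19*g^3*z^2 - 9*g^3*z - g^2*z^5 - g^2*z^4 + g^2*z^3 + g^2*z^2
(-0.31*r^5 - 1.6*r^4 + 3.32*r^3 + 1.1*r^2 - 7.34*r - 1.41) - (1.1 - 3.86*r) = -0.31*r^5 - 1.6*r^4 + 3.32*r^3 + 1.1*r^2 - 3.48*r - 2.51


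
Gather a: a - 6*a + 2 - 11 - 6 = -5*a - 15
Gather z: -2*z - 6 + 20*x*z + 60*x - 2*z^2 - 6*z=60*x - 2*z^2 + z*(20*x - 8) - 6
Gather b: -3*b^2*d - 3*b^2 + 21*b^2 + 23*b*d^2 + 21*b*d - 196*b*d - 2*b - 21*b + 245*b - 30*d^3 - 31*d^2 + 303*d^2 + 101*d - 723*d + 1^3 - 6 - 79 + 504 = b^2*(18 - 3*d) + b*(23*d^2 - 175*d + 222) - 30*d^3 + 272*d^2 - 622*d + 420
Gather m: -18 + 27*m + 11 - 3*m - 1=24*m - 8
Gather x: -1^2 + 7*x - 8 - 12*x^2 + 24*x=-12*x^2 + 31*x - 9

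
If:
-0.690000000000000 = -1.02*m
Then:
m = 0.68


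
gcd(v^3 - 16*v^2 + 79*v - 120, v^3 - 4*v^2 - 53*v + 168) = v^2 - 11*v + 24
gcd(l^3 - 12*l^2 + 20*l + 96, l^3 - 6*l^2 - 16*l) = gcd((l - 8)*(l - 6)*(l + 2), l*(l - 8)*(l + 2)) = l^2 - 6*l - 16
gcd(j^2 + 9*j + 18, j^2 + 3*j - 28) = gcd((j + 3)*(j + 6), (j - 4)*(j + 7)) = 1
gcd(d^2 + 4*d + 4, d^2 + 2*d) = d + 2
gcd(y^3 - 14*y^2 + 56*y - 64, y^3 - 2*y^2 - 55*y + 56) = y - 8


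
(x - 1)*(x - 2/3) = x^2 - 5*x/3 + 2/3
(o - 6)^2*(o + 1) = o^3 - 11*o^2 + 24*o + 36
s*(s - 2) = s^2 - 2*s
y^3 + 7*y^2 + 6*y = y*(y + 1)*(y + 6)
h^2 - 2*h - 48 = (h - 8)*(h + 6)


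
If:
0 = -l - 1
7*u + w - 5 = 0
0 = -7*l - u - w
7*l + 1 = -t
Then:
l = -1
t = 6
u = -1/3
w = 22/3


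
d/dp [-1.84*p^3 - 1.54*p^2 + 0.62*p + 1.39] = -5.52*p^2 - 3.08*p + 0.62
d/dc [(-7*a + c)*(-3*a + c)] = -10*a + 2*c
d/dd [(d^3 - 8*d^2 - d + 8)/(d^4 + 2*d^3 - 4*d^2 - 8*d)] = (-d^5 + 18*d^4 - 21*d^3 - 2*d^2 + 16*d + 32)/(d^2*(d^5 + 2*d^4 - 8*d^3 - 16*d^2 + 16*d + 32))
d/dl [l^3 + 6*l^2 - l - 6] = 3*l^2 + 12*l - 1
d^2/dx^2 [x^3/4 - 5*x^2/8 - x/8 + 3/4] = 3*x/2 - 5/4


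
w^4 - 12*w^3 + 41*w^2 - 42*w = w*(w - 7)*(w - 3)*(w - 2)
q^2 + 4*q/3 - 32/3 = (q - 8/3)*(q + 4)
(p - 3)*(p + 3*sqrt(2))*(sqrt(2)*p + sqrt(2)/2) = sqrt(2)*p^3 - 5*sqrt(2)*p^2/2 + 6*p^2 - 15*p - 3*sqrt(2)*p/2 - 9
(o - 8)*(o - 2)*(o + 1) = o^3 - 9*o^2 + 6*o + 16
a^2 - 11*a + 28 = (a - 7)*(a - 4)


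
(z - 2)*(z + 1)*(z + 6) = z^3 + 5*z^2 - 8*z - 12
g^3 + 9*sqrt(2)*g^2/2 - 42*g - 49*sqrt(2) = (g - 7*sqrt(2)/2)*(g + sqrt(2))*(g + 7*sqrt(2))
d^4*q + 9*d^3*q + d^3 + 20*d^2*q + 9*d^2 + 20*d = d*(d + 4)*(d + 5)*(d*q + 1)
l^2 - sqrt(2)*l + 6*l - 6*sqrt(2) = (l + 6)*(l - sqrt(2))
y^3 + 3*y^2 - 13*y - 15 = (y - 3)*(y + 1)*(y + 5)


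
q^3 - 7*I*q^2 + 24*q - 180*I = (q - 6*I)^2*(q + 5*I)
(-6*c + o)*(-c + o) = 6*c^2 - 7*c*o + o^2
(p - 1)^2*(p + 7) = p^3 + 5*p^2 - 13*p + 7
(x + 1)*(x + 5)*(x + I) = x^3 + 6*x^2 + I*x^2 + 5*x + 6*I*x + 5*I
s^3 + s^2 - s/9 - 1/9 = (s - 1/3)*(s + 1/3)*(s + 1)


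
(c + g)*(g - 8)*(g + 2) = c*g^2 - 6*c*g - 16*c + g^3 - 6*g^2 - 16*g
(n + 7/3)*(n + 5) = n^2 + 22*n/3 + 35/3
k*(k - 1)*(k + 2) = k^3 + k^2 - 2*k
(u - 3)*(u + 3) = u^2 - 9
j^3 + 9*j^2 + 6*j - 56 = (j - 2)*(j + 4)*(j + 7)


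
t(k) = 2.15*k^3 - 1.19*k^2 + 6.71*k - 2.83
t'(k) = 6.45*k^2 - 2.38*k + 6.71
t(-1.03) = -13.35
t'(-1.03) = 16.00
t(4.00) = 142.57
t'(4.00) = 100.39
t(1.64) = 14.46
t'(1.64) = 20.15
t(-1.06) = -13.84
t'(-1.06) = 16.48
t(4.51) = 200.46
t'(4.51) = 127.17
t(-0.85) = -10.71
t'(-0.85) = 13.39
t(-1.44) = -21.38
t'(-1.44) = 23.51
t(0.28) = -1.00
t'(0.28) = 6.55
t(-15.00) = -7627.48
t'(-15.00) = 1493.66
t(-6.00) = -550.33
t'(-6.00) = 253.19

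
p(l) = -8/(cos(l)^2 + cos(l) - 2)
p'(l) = -8*(2*sin(l)*cos(l) + sin(l))/(cos(l)^2 + cos(l) - 2)^2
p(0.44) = 28.92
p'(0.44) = -125.06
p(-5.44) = 8.96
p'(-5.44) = -17.47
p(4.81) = 4.23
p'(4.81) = 2.65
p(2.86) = 3.93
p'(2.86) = 0.49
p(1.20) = 5.31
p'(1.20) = -5.67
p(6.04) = 91.53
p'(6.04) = 741.60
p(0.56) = 18.39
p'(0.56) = -60.54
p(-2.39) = 3.64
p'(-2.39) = -0.52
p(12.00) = 18.02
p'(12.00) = 58.51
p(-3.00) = 3.98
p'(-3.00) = -0.27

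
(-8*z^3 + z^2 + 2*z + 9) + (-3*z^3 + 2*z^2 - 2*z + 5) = -11*z^3 + 3*z^2 + 14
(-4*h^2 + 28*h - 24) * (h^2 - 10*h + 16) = -4*h^4 + 68*h^3 - 368*h^2 + 688*h - 384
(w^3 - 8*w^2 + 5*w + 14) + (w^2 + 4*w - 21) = w^3 - 7*w^2 + 9*w - 7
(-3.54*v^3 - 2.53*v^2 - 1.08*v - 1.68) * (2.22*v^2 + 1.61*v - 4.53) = -7.8588*v^5 - 11.316*v^4 + 9.5653*v^3 + 5.9925*v^2 + 2.1876*v + 7.6104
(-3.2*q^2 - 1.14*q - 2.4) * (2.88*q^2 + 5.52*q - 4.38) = -9.216*q^4 - 20.9472*q^3 + 0.811200000000001*q^2 - 8.2548*q + 10.512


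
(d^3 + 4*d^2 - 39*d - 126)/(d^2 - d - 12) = (d^2 + d - 42)/(d - 4)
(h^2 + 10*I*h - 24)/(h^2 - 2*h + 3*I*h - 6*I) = (h^2 + 10*I*h - 24)/(h^2 + h*(-2 + 3*I) - 6*I)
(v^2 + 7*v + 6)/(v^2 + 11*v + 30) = (v + 1)/(v + 5)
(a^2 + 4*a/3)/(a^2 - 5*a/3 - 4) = a/(a - 3)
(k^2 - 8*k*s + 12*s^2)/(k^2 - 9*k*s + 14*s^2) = (-k + 6*s)/(-k + 7*s)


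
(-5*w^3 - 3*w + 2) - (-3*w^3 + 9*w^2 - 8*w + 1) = -2*w^3 - 9*w^2 + 5*w + 1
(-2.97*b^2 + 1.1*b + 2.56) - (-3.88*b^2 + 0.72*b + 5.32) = 0.91*b^2 + 0.38*b - 2.76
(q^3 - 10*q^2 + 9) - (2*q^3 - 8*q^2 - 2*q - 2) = -q^3 - 2*q^2 + 2*q + 11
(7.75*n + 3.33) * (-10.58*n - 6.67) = -81.995*n^2 - 86.9239*n - 22.2111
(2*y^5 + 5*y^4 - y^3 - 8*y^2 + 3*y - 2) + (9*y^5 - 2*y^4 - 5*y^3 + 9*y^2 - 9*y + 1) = 11*y^5 + 3*y^4 - 6*y^3 + y^2 - 6*y - 1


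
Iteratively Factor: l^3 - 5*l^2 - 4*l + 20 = (l + 2)*(l^2 - 7*l + 10) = (l - 5)*(l + 2)*(l - 2)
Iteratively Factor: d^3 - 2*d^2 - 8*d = (d + 2)*(d^2 - 4*d) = d*(d + 2)*(d - 4)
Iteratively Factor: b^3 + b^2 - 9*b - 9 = (b + 3)*(b^2 - 2*b - 3) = (b - 3)*(b + 3)*(b + 1)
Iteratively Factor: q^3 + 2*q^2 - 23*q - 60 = (q + 4)*(q^2 - 2*q - 15) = (q + 3)*(q + 4)*(q - 5)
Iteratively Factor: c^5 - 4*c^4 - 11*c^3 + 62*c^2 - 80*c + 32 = (c - 1)*(c^4 - 3*c^3 - 14*c^2 + 48*c - 32) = (c - 2)*(c - 1)*(c^3 - c^2 - 16*c + 16) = (c - 2)*(c - 1)^2*(c^2 - 16) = (c - 2)*(c - 1)^2*(c + 4)*(c - 4)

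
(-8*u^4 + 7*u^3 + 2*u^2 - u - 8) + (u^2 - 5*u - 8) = -8*u^4 + 7*u^3 + 3*u^2 - 6*u - 16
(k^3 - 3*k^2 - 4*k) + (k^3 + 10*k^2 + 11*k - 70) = 2*k^3 + 7*k^2 + 7*k - 70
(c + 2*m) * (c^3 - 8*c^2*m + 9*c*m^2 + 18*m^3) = c^4 - 6*c^3*m - 7*c^2*m^2 + 36*c*m^3 + 36*m^4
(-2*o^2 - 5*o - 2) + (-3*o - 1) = -2*o^2 - 8*o - 3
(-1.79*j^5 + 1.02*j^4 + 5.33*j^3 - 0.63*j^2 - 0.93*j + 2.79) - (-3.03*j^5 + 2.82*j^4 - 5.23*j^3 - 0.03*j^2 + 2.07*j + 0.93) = 1.24*j^5 - 1.8*j^4 + 10.56*j^3 - 0.6*j^2 - 3.0*j + 1.86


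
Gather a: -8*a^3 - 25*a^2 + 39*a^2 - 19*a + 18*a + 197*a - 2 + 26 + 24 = -8*a^3 + 14*a^2 + 196*a + 48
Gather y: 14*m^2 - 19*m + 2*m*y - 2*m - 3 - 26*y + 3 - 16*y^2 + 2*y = 14*m^2 - 21*m - 16*y^2 + y*(2*m - 24)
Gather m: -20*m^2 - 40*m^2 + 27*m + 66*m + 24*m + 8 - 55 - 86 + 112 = -60*m^2 + 117*m - 21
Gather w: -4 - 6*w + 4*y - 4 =-6*w + 4*y - 8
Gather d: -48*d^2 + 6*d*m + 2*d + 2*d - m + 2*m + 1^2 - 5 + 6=-48*d^2 + d*(6*m + 4) + m + 2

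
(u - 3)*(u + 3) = u^2 - 9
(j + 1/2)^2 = j^2 + j + 1/4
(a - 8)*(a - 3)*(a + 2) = a^3 - 9*a^2 + 2*a + 48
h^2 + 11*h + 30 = (h + 5)*(h + 6)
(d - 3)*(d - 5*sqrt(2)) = d^2 - 5*sqrt(2)*d - 3*d + 15*sqrt(2)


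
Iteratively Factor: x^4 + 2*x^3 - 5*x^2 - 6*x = (x)*(x^3 + 2*x^2 - 5*x - 6) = x*(x + 1)*(x^2 + x - 6) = x*(x - 2)*(x + 1)*(x + 3)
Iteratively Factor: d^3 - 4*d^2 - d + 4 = (d - 1)*(d^2 - 3*d - 4) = (d - 1)*(d + 1)*(d - 4)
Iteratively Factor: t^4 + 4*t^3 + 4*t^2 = (t)*(t^3 + 4*t^2 + 4*t) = t*(t + 2)*(t^2 + 2*t) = t^2*(t + 2)*(t + 2)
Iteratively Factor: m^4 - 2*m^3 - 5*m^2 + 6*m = (m + 2)*(m^3 - 4*m^2 + 3*m) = (m - 3)*(m + 2)*(m^2 - m) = (m - 3)*(m - 1)*(m + 2)*(m)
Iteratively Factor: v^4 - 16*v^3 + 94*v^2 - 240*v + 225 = (v - 3)*(v^3 - 13*v^2 + 55*v - 75) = (v - 5)*(v - 3)*(v^2 - 8*v + 15) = (v - 5)^2*(v - 3)*(v - 3)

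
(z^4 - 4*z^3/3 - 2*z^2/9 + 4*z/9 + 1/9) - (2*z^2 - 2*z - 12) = z^4 - 4*z^3/3 - 20*z^2/9 + 22*z/9 + 109/9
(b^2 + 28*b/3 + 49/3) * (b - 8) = b^3 + 4*b^2/3 - 175*b/3 - 392/3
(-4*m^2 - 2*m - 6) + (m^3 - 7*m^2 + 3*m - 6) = m^3 - 11*m^2 + m - 12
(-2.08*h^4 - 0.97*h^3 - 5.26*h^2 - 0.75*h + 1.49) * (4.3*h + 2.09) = -8.944*h^5 - 8.5182*h^4 - 24.6453*h^3 - 14.2184*h^2 + 4.8395*h + 3.1141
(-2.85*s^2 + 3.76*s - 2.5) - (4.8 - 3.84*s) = -2.85*s^2 + 7.6*s - 7.3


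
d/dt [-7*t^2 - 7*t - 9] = -14*t - 7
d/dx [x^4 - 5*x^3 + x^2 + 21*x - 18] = 4*x^3 - 15*x^2 + 2*x + 21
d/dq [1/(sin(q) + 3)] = -cos(q)/(sin(q) + 3)^2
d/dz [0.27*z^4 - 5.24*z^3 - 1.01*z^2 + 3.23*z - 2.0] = 1.08*z^3 - 15.72*z^2 - 2.02*z + 3.23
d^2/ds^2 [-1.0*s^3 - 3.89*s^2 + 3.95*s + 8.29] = -6.0*s - 7.78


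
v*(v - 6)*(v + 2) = v^3 - 4*v^2 - 12*v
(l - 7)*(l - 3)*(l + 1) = l^3 - 9*l^2 + 11*l + 21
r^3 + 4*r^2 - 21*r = r*(r - 3)*(r + 7)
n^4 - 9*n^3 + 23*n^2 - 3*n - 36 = (n - 4)*(n - 3)^2*(n + 1)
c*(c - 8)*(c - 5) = c^3 - 13*c^2 + 40*c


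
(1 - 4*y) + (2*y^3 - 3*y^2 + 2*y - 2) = 2*y^3 - 3*y^2 - 2*y - 1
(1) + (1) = 2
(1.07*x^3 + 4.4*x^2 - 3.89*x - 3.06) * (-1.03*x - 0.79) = -1.1021*x^4 - 5.3773*x^3 + 0.5307*x^2 + 6.2249*x + 2.4174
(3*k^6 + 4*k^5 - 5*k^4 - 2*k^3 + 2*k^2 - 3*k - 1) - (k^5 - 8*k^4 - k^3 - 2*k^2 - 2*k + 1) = 3*k^6 + 3*k^5 + 3*k^4 - k^3 + 4*k^2 - k - 2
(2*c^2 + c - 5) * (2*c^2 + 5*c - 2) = 4*c^4 + 12*c^3 - 9*c^2 - 27*c + 10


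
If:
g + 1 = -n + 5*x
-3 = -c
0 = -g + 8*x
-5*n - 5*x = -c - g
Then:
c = 3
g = -32/9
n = 1/3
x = -4/9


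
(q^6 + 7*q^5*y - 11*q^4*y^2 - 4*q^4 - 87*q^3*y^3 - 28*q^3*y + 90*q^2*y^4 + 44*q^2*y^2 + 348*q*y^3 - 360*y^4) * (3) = 3*q^6 + 21*q^5*y - 33*q^4*y^2 - 12*q^4 - 261*q^3*y^3 - 84*q^3*y + 270*q^2*y^4 + 132*q^2*y^2 + 1044*q*y^3 - 1080*y^4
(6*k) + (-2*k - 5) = 4*k - 5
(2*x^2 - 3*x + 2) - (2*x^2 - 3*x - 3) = 5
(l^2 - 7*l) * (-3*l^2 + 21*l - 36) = -3*l^4 + 42*l^3 - 183*l^2 + 252*l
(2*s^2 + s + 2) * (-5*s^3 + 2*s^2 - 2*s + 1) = -10*s^5 - s^4 - 12*s^3 + 4*s^2 - 3*s + 2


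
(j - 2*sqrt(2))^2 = j^2 - 4*sqrt(2)*j + 8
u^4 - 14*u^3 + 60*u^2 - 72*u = u*(u - 6)^2*(u - 2)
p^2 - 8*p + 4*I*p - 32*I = (p - 8)*(p + 4*I)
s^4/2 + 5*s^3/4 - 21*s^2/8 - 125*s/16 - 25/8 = (s/2 + 1)*(s - 5/2)*(s + 1/2)*(s + 5/2)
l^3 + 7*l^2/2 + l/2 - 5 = (l - 1)*(l + 2)*(l + 5/2)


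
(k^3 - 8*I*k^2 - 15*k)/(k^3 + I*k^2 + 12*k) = (k - 5*I)/(k + 4*I)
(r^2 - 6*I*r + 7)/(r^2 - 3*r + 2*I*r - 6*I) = (r^2 - 6*I*r + 7)/(r^2 + r*(-3 + 2*I) - 6*I)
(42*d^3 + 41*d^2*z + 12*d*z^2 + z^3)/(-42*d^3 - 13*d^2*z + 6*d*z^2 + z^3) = (3*d + z)/(-3*d + z)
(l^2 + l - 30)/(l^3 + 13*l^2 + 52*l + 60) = (l - 5)/(l^2 + 7*l + 10)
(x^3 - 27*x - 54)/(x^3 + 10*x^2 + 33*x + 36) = (x - 6)/(x + 4)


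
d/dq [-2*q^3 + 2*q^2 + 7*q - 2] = -6*q^2 + 4*q + 7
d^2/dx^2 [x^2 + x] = 2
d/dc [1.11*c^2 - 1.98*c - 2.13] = 2.22*c - 1.98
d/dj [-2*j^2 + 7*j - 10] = 7 - 4*j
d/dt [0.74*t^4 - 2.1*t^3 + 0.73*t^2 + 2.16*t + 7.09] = 2.96*t^3 - 6.3*t^2 + 1.46*t + 2.16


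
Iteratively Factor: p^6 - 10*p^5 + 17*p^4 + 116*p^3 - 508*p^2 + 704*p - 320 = (p + 4)*(p^5 - 14*p^4 + 73*p^3 - 176*p^2 + 196*p - 80) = (p - 2)*(p + 4)*(p^4 - 12*p^3 + 49*p^2 - 78*p + 40) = (p - 5)*(p - 2)*(p + 4)*(p^3 - 7*p^2 + 14*p - 8) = (p - 5)*(p - 4)*(p - 2)*(p + 4)*(p^2 - 3*p + 2) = (p - 5)*(p - 4)*(p - 2)^2*(p + 4)*(p - 1)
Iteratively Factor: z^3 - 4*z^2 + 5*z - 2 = (z - 1)*(z^2 - 3*z + 2) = (z - 1)^2*(z - 2)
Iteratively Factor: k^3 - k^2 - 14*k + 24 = (k - 3)*(k^2 + 2*k - 8) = (k - 3)*(k + 4)*(k - 2)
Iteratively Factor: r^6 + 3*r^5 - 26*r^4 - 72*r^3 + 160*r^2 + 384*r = (r + 4)*(r^5 - r^4 - 22*r^3 + 16*r^2 + 96*r) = (r - 4)*(r + 4)*(r^4 + 3*r^3 - 10*r^2 - 24*r) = (r - 4)*(r + 2)*(r + 4)*(r^3 + r^2 - 12*r) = (r - 4)*(r - 3)*(r + 2)*(r + 4)*(r^2 + 4*r) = (r - 4)*(r - 3)*(r + 2)*(r + 4)^2*(r)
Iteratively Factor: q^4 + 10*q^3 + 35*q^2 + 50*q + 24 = (q + 3)*(q^3 + 7*q^2 + 14*q + 8) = (q + 3)*(q + 4)*(q^2 + 3*q + 2) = (q + 2)*(q + 3)*(q + 4)*(q + 1)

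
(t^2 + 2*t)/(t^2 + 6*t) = (t + 2)/(t + 6)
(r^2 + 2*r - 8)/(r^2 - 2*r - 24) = (r - 2)/(r - 6)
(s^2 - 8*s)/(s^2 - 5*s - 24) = s/(s + 3)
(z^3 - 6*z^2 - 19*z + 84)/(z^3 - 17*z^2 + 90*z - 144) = (z^2 - 3*z - 28)/(z^2 - 14*z + 48)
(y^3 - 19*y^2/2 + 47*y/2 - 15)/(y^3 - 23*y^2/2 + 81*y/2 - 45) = (y - 1)/(y - 3)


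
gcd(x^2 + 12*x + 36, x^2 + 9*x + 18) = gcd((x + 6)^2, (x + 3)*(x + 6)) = x + 6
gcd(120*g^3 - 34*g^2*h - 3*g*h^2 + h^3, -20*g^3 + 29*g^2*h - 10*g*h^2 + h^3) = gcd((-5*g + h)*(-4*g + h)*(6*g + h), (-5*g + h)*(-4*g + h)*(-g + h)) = 20*g^2 - 9*g*h + h^2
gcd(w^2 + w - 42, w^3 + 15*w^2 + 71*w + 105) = w + 7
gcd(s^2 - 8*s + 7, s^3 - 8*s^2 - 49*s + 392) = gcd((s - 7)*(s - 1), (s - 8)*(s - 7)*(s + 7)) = s - 7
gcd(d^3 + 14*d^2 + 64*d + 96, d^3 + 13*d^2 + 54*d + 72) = d^2 + 10*d + 24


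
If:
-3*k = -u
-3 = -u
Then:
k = 1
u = 3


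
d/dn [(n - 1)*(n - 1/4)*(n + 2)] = 3*n^2 + 3*n/2 - 9/4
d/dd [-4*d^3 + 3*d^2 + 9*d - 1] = -12*d^2 + 6*d + 9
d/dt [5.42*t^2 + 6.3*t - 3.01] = 10.84*t + 6.3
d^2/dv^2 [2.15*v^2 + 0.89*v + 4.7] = 4.30000000000000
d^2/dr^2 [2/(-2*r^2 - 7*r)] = 4*(2*r*(2*r + 7) - (4*r + 7)^2)/(r^3*(2*r + 7)^3)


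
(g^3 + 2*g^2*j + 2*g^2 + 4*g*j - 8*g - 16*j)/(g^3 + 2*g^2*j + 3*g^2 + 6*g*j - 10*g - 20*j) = (g + 4)/(g + 5)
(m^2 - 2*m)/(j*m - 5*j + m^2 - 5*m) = m*(m - 2)/(j*m - 5*j + m^2 - 5*m)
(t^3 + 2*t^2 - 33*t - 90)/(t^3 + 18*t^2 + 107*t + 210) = (t^2 - 3*t - 18)/(t^2 + 13*t + 42)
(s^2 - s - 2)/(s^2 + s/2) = 2*(s^2 - s - 2)/(s*(2*s + 1))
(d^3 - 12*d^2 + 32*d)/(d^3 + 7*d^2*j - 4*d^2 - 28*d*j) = (d - 8)/(d + 7*j)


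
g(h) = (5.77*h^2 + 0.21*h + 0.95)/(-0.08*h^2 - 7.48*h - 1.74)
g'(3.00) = -0.71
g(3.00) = -2.15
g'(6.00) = -0.68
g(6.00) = -4.24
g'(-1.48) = -0.70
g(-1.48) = 1.45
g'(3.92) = -0.70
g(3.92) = -2.80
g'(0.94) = -0.64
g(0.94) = -0.71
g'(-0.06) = 4.66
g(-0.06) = -0.74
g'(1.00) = -0.65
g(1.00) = -0.75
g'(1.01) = -0.65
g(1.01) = -0.75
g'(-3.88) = -0.83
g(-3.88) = 3.34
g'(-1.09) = -0.57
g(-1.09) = 1.20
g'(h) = (0.16*h + 7.48)*(5.77*h^2 + 0.21*h + 0.95)/(-0.08*h^2 - 7.48*h - 1.74)^2 + (11.54*h + 0.21)/(-0.08*h^2 - 7.48*h - 1.74) = (-43.1428*h^2 - 19.9276*h + 6.7406)/(0.0064*h^4 + 1.1968*h^3 + 56.2288*h^2 + 26.0304*h + 3.0276)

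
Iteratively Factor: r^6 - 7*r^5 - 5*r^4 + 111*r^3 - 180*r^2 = (r)*(r^5 - 7*r^4 - 5*r^3 + 111*r^2 - 180*r) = r^2*(r^4 - 7*r^3 - 5*r^2 + 111*r - 180) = r^2*(r + 4)*(r^3 - 11*r^2 + 39*r - 45) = r^2*(r - 3)*(r + 4)*(r^2 - 8*r + 15) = r^2*(r - 5)*(r - 3)*(r + 4)*(r - 3)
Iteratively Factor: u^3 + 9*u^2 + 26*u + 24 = (u + 2)*(u^2 + 7*u + 12) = (u + 2)*(u + 4)*(u + 3)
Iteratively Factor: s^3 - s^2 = (s - 1)*(s^2) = s*(s - 1)*(s)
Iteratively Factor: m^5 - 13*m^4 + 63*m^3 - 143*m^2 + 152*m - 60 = (m - 1)*(m^4 - 12*m^3 + 51*m^2 - 92*m + 60) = (m - 2)*(m - 1)*(m^3 - 10*m^2 + 31*m - 30) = (m - 5)*(m - 2)*(m - 1)*(m^2 - 5*m + 6) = (m - 5)*(m - 2)^2*(m - 1)*(m - 3)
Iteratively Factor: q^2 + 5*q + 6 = (q + 2)*(q + 3)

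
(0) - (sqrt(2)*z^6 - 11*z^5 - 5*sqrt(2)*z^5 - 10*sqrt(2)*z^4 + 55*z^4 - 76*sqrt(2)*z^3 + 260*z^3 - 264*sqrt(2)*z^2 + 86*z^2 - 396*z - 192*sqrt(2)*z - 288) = -sqrt(2)*z^6 + 5*sqrt(2)*z^5 + 11*z^5 - 55*z^4 + 10*sqrt(2)*z^4 - 260*z^3 + 76*sqrt(2)*z^3 - 86*z^2 + 264*sqrt(2)*z^2 + 192*sqrt(2)*z + 396*z + 288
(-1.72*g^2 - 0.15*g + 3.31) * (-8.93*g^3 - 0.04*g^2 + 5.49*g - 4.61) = 15.3596*g^5 + 1.4083*g^4 - 38.9951*g^3 + 6.9733*g^2 + 18.8634*g - 15.2591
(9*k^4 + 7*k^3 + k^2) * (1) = 9*k^4 + 7*k^3 + k^2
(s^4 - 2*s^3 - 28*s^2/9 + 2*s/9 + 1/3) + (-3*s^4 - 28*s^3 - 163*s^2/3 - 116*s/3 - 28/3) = -2*s^4 - 30*s^3 - 517*s^2/9 - 346*s/9 - 9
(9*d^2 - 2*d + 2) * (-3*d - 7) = -27*d^3 - 57*d^2 + 8*d - 14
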